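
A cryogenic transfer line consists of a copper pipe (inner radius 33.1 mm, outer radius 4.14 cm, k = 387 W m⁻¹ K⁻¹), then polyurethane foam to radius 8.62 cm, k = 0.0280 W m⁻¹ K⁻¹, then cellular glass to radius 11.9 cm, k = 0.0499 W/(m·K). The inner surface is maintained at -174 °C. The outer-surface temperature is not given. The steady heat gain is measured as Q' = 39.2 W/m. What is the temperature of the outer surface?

T_out = 29.7 °C

Series resistances:
  R'_copper = ln(0.0414/0.0331)/(2πk) = 0.2237/(2π·387) = 9.202×10^-5 m·K/W
  R'_polyurethane foam = ln(0.0862/0.0414)/(2πk) = 0.7334/(2π·0.0280) = 4.169 m·K/W
  R'_cellular glass = ln(0.119/0.0862)/(2πk) = 0.3225/(2π·0.0499) = 1.028 m·K/W
ΣR = 5.197 m·K/W
ΔT = Q'·ΣR = 39.2 × 5.197 = 203.7 K
Heat flows inward, so T_out = T_in + ΔT = -174 + 203.7 = 29.7 °C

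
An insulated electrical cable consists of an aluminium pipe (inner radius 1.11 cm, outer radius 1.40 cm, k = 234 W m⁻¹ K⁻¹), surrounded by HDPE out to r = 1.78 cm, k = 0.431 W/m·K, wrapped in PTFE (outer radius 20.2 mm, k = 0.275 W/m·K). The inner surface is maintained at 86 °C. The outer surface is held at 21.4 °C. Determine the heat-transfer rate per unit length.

Resistance network (inner→outer):
  R'_aluminium = ln(0.0140/0.0111)/(2πk) = 0.2321/(2π·234) = 1.579×10^-4 m·K/W
  R'_HDPE = ln(0.0178/0.0140)/(2πk) = 0.2401/(2π·0.431) = 0.08868 m·K/W
  R'_PTFE = ln(0.0202/0.0178)/(2πk) = 0.1265/(2π·0.275) = 0.07320 m·K/W
ΣR = 1.579×10^-4 + 0.08868 + 0.07320 = 0.1620 m·K/W
Q' = ΔT/ΣR = (86 °C − 21.4 °C)/0.1620 = 399 W/m

Q' = 399 W/m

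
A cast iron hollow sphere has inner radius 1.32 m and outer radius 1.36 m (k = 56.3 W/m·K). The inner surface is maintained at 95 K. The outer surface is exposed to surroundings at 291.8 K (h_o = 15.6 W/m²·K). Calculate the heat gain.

Q = 70600 W

Treat each layer as a resistance in series:
  R_cast iron = (1/1.32 − 1/1.36)/(4πk) = 0.02228/(4π·56.3) = 3.149×10^-5 K/W
  R_conv,out = 1/(4πr²h) = 1/(4π·1.36²·15.6) = 0.002758 K/W
ΣR = 3.149×10^-5 + 0.002758 = 0.002789 K/W
Q = ΔT/ΣR = (95 K − 291.8 K)/0.002789 = -70600 W
(Negative Q ⇒ heat flows inward; heat gain = 70600 W.)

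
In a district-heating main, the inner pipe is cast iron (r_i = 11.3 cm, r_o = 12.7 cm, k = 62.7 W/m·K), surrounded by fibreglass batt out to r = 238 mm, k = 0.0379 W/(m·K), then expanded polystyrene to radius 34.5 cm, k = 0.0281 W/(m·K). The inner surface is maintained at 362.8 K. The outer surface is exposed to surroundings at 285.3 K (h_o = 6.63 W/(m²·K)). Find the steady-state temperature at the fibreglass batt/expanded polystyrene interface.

T = 320.3 K

Treat each layer as a resistance in series:
  R'_cast iron = ln(0.127/0.113)/(2πk) = 0.1168/(2π·62.7) = 2.965×10^-4 m·K/W
  R'_fibreglass batt = ln(0.238/0.127)/(2πk) = 0.6281/(2π·0.0379) = 2.638 m·K/W
  R'_expanded polystyrene = ln(0.345/0.238)/(2πk) = 0.3713/(2π·0.0281) = 2.103 m·K/W
  R'_conv,out = 1/(2πr h) = 1/(2π·0.345·6.63) = 0.06958 m·K/W
ΣR = 2.965×10^-4 + 2.638 + 2.103 + 0.06958 = 4.811 m·K/W
Q' = ΔT/ΣR = (362.8 K − 285.3 K)/4.811 = 16.11 W/m
From the inner boundary to the fibreglass batt/expanded polystyrene interface, ΣR_partial = 2.638 m·K/W.
T_interface = T_in − Q'·ΣR_partial = 362.8 K − (16.11)(2.638) = 320.3 K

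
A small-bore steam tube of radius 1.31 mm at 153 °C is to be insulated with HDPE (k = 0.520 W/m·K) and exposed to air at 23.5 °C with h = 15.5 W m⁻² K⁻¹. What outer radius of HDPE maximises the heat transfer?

r_cr = 3.35 cm

For a cylinder, r_cr = k_ins/h = 0.520/15.5 = 0.0335 m = 3.35 cm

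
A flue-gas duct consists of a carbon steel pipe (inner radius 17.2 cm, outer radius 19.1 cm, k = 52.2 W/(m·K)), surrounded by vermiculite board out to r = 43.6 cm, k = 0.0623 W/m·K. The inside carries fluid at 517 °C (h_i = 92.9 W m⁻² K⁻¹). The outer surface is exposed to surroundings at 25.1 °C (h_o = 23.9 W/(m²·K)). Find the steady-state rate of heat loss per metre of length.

Q' = 230 W/m

Series thermal resistances, inner to outer:
  R'_conv,in = 1/(2πr h) = 1/(2π·0.172·92.9) = 0.009960 m·K/W
  R'_carbon steel = ln(0.191/0.172)/(2πk) = 0.1048/(2π·52.2) = 3.195×10^-4 m·K/W
  R'_vermiculite board = ln(0.436/0.191)/(2πk) = 0.8254/(2π·0.0623) = 2.109 m·K/W
  R'_conv,out = 1/(2πr h) = 1/(2π·0.436·23.9) = 0.01527 m·K/W
ΣR = 0.009960 + 3.195×10^-4 + 2.109 + 0.01527 = 2.135 m·K/W
Q' = ΔT/ΣR = (517 °C − 25.1 °C)/2.135 = 230 W/m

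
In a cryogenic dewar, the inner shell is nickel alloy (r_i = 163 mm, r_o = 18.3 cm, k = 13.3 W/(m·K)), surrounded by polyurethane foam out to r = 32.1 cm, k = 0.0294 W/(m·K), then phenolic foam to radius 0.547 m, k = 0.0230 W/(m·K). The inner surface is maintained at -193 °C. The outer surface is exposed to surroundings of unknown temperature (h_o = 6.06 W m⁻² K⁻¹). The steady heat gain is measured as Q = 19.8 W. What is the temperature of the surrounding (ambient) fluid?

T_out = 22.0 °C

Series resistances:
  R_nickel alloy = (1/0.163 − 1/0.183)/(4πk) = 0.6705/(4π·13.3) = 0.004012 K/W
  R_polyurethane foam = (1/0.183 − 1/0.321)/(4πk) = 2.349/(4π·0.0294) = 6.359 K/W
  R_phenolic foam = (1/0.321 − 1/0.547)/(4πk) = 1.287/(4π·0.0230) = 4.453 K/W
  R_conv,out = 1/(4πr²h) = 1/(4π·0.547²·6.06) = 0.04389 K/W
ΣR = 10.86 K/W
ΔT = Q·ΣR = 19.8 × 10.86 = 215.0 K
Heat flows inward, so T_out = T_in + ΔT = -193 + 215.0 = 22.0 °C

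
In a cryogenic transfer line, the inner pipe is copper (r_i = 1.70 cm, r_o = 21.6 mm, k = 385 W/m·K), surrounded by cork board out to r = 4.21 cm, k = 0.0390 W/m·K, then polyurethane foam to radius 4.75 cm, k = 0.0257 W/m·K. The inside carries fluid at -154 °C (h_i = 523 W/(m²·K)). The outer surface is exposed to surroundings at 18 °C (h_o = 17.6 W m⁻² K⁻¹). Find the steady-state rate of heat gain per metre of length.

Series thermal resistances, inner to outer:
  R'_conv,in = 1/(2πr h) = 1/(2π·0.0170·523) = 0.01790 m·K/W
  R'_copper = ln(0.0216/0.0170)/(2πk) = 0.2395/(2π·385) = 9.900×10^-5 m·K/W
  R'_cork board = ln(0.0421/0.0216)/(2πk) = 0.6674/(2π·0.0390) = 2.723 m·K/W
  R'_polyurethane foam = ln(0.0475/0.0421)/(2πk) = 0.1207/(2π·0.0257) = 0.7474 m·K/W
  R'_conv,out = 1/(2πr h) = 1/(2π·0.0475·17.6) = 0.1904 m·K/W
ΣR = 0.01790 + 9.900×10^-5 + 2.723 + 0.7474 + 0.1904 = 3.679 m·K/W
Q' = ΔT/ΣR = (-154 °C − 18 °C)/3.679 = -46.8 W/m
(Negative Q' ⇒ heat flows inward; heat gain = 46.8 W/m.)

Q' = 46.8 W/m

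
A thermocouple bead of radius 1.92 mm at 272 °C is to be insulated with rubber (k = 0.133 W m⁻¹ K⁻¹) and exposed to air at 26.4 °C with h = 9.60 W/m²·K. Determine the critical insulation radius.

For a sphere, r_cr = 2k_ins/h = 2·0.133/9.60 = 0.0277 m = 2.77 cm

r_cr = 2.77 cm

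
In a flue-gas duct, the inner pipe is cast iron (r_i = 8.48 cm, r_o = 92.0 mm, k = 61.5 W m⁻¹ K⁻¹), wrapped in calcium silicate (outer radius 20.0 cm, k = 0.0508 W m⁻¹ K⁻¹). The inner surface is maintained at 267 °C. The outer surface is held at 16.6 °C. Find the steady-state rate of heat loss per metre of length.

Q' = 103 W/m

Treat each layer as a resistance in series:
  R'_cast iron = ln(0.0920/0.0848)/(2πk) = 0.08149/(2π·61.5) = 2.109×10^-4 m·K/W
  R'_calcium silicate = ln(0.200/0.0920)/(2πk) = 0.7765/(2π·0.0508) = 2.433 m·K/W
ΣR = 2.109×10^-4 + 2.433 = 2.433 m·K/W
Q' = ΔT/ΣR = (267 °C − 16.6 °C)/2.433 = 103 W/m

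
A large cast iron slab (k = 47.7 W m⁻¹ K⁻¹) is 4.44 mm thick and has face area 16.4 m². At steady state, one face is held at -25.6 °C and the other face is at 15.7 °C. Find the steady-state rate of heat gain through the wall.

Q = 7.28×10^6 W

Q = kA·ΔT/L = 47.7 × 16.4 × |-25.6 °C − 15.7 °C| / 0.00444 = 7.28×10^6 W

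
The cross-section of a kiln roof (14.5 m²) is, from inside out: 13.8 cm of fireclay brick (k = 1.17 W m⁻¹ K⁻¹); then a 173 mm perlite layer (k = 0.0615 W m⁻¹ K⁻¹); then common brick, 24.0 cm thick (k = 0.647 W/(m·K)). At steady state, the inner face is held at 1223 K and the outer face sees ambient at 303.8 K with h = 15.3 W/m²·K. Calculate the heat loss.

Treat each layer as a resistance in series:
  R_fireclay brick = L/(kA) = 0.138/(1.17·14.5) = 0.008134 K/W
  R_perlite = L/(kA) = 0.173/(0.0615·14.5) = 0.1940 K/W
  R_common brick = L/(kA) = 0.240/(0.647·14.5) = 0.02558 K/W
  R_conv,out = 1/(hA) = 1/(15.3·14.5) = 0.004508 K/W
ΣR = 0.008134 + 0.1940 + 0.02558 + 0.004508 = 0.2322 K/W
Q = ΔT/ΣR = (1223 K − 303.8 K)/0.2322 = 3960 W

Q = 3.96 kW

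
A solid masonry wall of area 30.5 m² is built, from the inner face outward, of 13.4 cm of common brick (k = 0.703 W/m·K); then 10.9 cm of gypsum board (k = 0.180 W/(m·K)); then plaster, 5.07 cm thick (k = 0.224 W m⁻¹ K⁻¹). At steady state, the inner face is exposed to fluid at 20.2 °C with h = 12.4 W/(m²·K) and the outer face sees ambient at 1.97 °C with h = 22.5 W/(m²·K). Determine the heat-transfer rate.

Series thermal resistances, inner to outer:
  R_conv,in = 1/(hA) = 1/(12.4·30.5) = 0.002644 K/W
  R_common brick = L/(kA) = 0.134/(0.703·30.5) = 0.006250 K/W
  R_gypsum board = L/(kA) = 0.109/(0.180·30.5) = 0.01985 K/W
  R_plaster = L/(kA) = 0.0507/(0.224·30.5) = 0.007421 K/W
  R_conv,out = 1/(hA) = 1/(22.5·30.5) = 0.001457 K/W
ΣR = 0.002644 + 0.006250 + 0.01985 + 0.007421 + 0.001457 = 0.03762 K/W
Q = ΔT/ΣR = (20.2 °C − 1.97 °C)/0.03762 = 485 W

Q = 485 W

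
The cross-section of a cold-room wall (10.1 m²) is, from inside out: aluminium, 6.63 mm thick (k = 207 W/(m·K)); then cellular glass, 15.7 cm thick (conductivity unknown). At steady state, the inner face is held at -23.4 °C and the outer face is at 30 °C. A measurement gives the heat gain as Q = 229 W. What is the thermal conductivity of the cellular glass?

ΣR = ΔT/Q = |-23.4 − 30|/229 = 0.2332 K/W
Known resistances:
  R_aluminium = L/(kA) = 0.00663/(207·10.1) = 3.171×10^-6 K/W
R_cellular glass = ΣR − ΣR_known = 0.2332 − 3.171×10^-6 = 0.2332 K/W
L/(kA) = 0.2332 ⇒ k = 0.157/(0.2332·10.1) = 0.0667 W/m·K

k = 0.0667 W/m·K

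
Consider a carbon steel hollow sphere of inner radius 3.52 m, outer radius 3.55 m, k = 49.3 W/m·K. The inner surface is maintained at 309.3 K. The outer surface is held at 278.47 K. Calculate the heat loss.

Q = 7960 kW

Q = 4πk·ΔT/(1/r₁ − 1/r₂) = 4π × 49.3 × 30.83 / (1/3.52 − 1/3.55) = 7.96×10^6 W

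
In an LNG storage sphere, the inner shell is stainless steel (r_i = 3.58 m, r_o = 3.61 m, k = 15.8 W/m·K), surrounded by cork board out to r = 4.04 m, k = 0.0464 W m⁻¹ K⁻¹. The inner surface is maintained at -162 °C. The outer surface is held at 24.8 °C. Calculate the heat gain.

Q = 3690 W

Series thermal resistances, inner to outer:
  R_stainless steel = (1/3.58 − 1/3.61)/(4πk) = 0.002321/(4π·15.8) = 1.169×10^-5 K/W
  R_cork board = (1/3.61 − 1/4.04)/(4πk) = 0.02948/(4π·0.0464) = 0.05057 K/W
ΣR = 1.169×10^-5 + 0.05057 = 0.05058 K/W
Q = ΔT/ΣR = (-162 °C − 24.8 °C)/0.05058 = -3690 W
(Negative Q ⇒ heat flows inward; heat gain = 3690 W.)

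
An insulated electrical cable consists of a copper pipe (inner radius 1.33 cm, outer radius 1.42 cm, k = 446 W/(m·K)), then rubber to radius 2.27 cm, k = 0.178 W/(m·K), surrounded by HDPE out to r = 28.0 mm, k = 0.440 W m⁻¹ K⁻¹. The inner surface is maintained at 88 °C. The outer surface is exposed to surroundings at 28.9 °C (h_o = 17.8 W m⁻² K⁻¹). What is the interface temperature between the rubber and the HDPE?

T = 57.6 °C

Resistance network (inner→outer):
  R'_copper = ln(0.0142/0.0133)/(2πk) = 0.06548/(2π·446) = 2.337×10^-5 m·K/W
  R'_rubber = ln(0.0227/0.0142)/(2πk) = 0.4691/(2π·0.178) = 0.4195 m·K/W
  R'_HDPE = ln(0.0280/0.0227)/(2πk) = 0.2098/(2π·0.440) = 0.07590 m·K/W
  R'_conv,out = 1/(2πr h) = 1/(2π·0.0280·17.8) = 0.3193 m·K/W
ΣR = 2.337×10^-5 + 0.4195 + 0.07590 + 0.3193 = 0.8147 m·K/W
Q' = ΔT/ΣR = (88 °C − 28.9 °C)/0.8147 = 72.54 W/m
From the inner boundary to the rubber/HDPE interface, ΣR_partial = 0.4195 m·K/W.
T_interface = T_in − Q'·ΣR_partial = 88 °C − (72.54)(0.4195) = 57.6 °C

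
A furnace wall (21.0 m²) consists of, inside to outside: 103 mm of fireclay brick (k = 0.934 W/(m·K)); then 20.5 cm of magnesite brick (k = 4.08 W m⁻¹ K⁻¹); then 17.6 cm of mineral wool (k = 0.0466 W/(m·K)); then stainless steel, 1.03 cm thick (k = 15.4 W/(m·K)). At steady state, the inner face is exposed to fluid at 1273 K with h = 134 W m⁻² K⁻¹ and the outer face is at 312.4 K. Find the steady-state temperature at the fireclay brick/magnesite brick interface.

T = 1244 K

Treat each layer as a resistance in series:
  R_conv,in = 1/(hA) = 1/(134·21.0) = 3.554×10^-4 K/W
  R_fireclay brick = L/(kA) = 0.103/(0.934·21.0) = 0.005251 K/W
  R_magnesite brick = L/(kA) = 0.205/(4.08·21.0) = 0.002393 K/W
  R_mineral wool = L/(kA) = 0.176/(0.0466·21.0) = 0.1798 K/W
  R_stainless steel = L/(kA) = 0.0103/(15.4·21.0) = 3.185×10^-5 K/W
ΣR = 3.554×10^-4 + 0.005251 + 0.002393 + 0.1798 + 3.185×10^-5 = 0.1878 K/W
Q = ΔT/ΣR = (1273 K − 312.4 K)/0.1878 = 5115 W
From the inner boundary to the fireclay brick/magnesite brick interface, ΣR_partial = 0.005606 K/W.
T_interface = T_in − Q·ΣR_partial = 1273 K − (5115)(0.005606) = 1244 K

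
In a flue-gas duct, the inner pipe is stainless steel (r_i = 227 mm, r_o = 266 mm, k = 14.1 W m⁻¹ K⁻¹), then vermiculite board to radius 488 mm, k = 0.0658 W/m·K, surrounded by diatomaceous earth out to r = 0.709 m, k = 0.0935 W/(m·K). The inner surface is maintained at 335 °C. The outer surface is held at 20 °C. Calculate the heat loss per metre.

Treat each layer as a resistance in series:
  R'_stainless steel = ln(0.266/0.227)/(2πk) = 0.1585/(2π·14.1) = 0.001790 m·K/W
  R'_vermiculite board = ln(0.488/0.266)/(2πk) = 0.6068/(2π·0.0658) = 1.468 m·K/W
  R'_diatomaceous earth = ln(0.709/0.488)/(2πk) = 0.3735/(2π·0.0935) = 0.6358 m·K/W
ΣR = 0.001790 + 1.468 + 0.6358 = 2.106 m·K/W
Q' = ΔT/ΣR = (335 °C − 20 °C)/2.106 = 150 W/m

Q' = 150 W/m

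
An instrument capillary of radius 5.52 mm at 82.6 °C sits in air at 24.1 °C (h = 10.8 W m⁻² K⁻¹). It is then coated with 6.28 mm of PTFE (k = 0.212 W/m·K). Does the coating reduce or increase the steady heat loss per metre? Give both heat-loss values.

increases: 21.9 → 32.2 W/m

Critical radius for a cylinder: r_cr = k/h = 0.0196 m = 1.96 cm.
Outer radius after coating: r₂ = 0.00552 + 0.00628 = 0.01180 m.
Since r₁ < r_cr and r₂ ≤ r_cr, the coating moves toward the maximum at r_cr — heat loss rises.
Bare: R = 1/(2πr₁h) = 2.670 m·K/W; Q = 58.5/2.670 = 21.9 W/m.
Coated: R = R_cond + R_conv = 1.819 m·K/W; Q = 58.5/1.819 = 32.2 W/m.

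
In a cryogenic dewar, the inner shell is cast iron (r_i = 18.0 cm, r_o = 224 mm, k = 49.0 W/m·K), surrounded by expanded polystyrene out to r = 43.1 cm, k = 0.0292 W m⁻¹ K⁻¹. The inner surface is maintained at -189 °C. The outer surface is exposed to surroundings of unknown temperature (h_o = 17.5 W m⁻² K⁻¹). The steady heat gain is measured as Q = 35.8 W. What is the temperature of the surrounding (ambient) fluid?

T_out = 21.1 °C

Sum the resistances:
  R_cast iron = (1/0.180 − 1/0.224)/(4πk) = 1.091/(4π·49.0) = 0.001772 K/W
  R_expanded polystyrene = (1/0.224 − 1/0.431)/(4πk) = 2.144/(4π·0.0292) = 5.843 K/W
  R_conv,out = 1/(4πr²h) = 1/(4π·0.431²·17.5) = 0.02448 K/W
ΣR = 5.869 K/W
ΔT = Q·ΣR = 35.8 × 5.869 = 210.1 K
Heat flows inward, so T_out = T_in + ΔT = -189 + 210.1 = 21.1 °C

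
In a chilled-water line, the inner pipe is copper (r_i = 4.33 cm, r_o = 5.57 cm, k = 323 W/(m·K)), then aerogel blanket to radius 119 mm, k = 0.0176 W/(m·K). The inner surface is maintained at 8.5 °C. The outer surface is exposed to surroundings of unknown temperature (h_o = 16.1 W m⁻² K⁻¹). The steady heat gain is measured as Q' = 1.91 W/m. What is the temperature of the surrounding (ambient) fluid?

T_out = 21.8 °C

Series resistances:
  R'_copper = ln(0.0557/0.0433)/(2πk) = 0.2518/(2π·323) = 1.241×10^-4 m·K/W
  R'_aerogel blanket = ln(0.119/0.0557)/(2πk) = 0.7591/(2π·0.0176) = 6.865 m·K/W
  R'_conv,out = 1/(2πr h) = 1/(2π·0.119·16.1) = 0.08307 m·K/W
ΣR = 6.948 m·K/W
ΔT = Q'·ΣR = 1.91 × 6.948 = 13.27 K
Heat flows inward, so T_out = T_in + ΔT = 8.5 + 13.27 = 21.8 °C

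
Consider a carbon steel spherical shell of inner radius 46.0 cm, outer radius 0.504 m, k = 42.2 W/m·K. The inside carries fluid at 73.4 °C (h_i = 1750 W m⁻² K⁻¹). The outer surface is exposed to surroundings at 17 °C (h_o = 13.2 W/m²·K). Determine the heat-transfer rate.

Q = 2320 W

Resistance network (inner→outer):
  R_conv,in = 1/(4πr²h) = 1/(4π·0.460²·1750) = 2.149×10^-4 K/W
  R_carbon steel = (1/0.460 − 1/0.504)/(4πk) = 0.1898/(4π·42.2) = 3.579×10^-4 K/W
  R_conv,out = 1/(4πr²h) = 1/(4π·0.504²·13.2) = 0.02373 K/W
ΣR = 2.149×10^-4 + 3.579×10^-4 + 0.02373 = 0.02430 K/W
Q = ΔT/ΣR = (73.4 °C − 17 °C)/0.02430 = 2320 W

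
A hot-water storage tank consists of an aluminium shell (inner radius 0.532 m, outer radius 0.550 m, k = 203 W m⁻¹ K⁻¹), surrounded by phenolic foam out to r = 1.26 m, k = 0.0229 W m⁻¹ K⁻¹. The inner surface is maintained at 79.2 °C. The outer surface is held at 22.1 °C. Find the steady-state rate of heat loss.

Q = 16.0 W

Treat each layer as a resistance in series:
  R_aluminium = (1/0.532 − 1/0.550)/(4πk) = 0.06152/(4π·203) = 2.412×10^-5 K/W
  R_phenolic foam = (1/0.550 − 1/1.26)/(4πk) = 1.025/(4π·0.0229) = 3.560 K/W
ΣR = 2.412×10^-5 + 3.560 = 3.560 K/W
Q = ΔT/ΣR = (79.2 °C − 22.1 °C)/3.560 = 16.0 W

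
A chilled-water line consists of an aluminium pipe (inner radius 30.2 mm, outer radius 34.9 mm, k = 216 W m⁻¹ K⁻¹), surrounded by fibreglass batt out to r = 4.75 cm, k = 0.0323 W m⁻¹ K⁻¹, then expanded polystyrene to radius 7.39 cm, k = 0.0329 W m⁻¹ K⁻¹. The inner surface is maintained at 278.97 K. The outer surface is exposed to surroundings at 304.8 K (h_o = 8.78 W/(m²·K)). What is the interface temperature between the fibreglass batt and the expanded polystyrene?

Treat each layer as a resistance in series:
  R'_aluminium = ln(0.0349/0.0302)/(2πk) = 0.1446/(2π·216) = 1.066×10^-4 m·K/W
  R'_fibreglass batt = ln(0.0475/0.0349)/(2πk) = 0.3082/(2π·0.0323) = 1.519 m·K/W
  R'_expanded polystyrene = ln(0.0739/0.0475)/(2πk) = 0.4420/(2π·0.0329) = 2.138 m·K/W
  R'_conv,out = 1/(2πr h) = 1/(2π·0.0739·8.78) = 0.2453 m·K/W
ΣR = 1.066×10^-4 + 1.519 + 2.138 + 0.2453 = 3.902 m·K/W
Q' = ΔT/ΣR = (278.97 K − 304.8 K)/3.902 = -6.620 W/m
From the inner boundary to the fibreglass batt/expanded polystyrene interface, ΣR_partial = 1.519 m·K/W.
T_interface = T_in − Q'·ΣR_partial = 278.97 K − (-6.620)(1.519) = 289.0 K

T = 289.0 K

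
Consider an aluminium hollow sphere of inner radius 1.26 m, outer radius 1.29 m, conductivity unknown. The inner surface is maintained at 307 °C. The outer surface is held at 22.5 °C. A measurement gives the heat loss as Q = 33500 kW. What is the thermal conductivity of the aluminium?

k = 173 W/m·K

ΣR = ΔT/Q = |307 − 22.5|/3.35×10^7 = 8.493×10^-6 K/W
(1/r₁−1/r₂)/(4πk) = 8.493×10^-6 ⇒ k = 0.01846/(4π·8.493×10^-6) = 173 W/m·K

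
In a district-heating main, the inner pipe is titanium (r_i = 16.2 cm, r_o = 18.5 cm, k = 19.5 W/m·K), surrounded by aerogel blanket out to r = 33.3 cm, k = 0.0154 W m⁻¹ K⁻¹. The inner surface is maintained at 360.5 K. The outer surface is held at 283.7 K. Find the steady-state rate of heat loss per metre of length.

Series thermal resistances, inner to outer:
  R'_titanium = ln(0.185/0.162)/(2πk) = 0.1328/(2π·19.5) = 0.001084 m·K/W
  R'_aerogel blanket = ln(0.333/0.185)/(2πk) = 0.5878/(2π·0.0154) = 6.075 m·K/W
ΣR = 0.001084 + 6.075 = 6.076 m·K/W
Q' = ΔT/ΣR = (360.5 K − 283.7 K)/6.076 = 12.6 W/m

Q' = 12.6 W/m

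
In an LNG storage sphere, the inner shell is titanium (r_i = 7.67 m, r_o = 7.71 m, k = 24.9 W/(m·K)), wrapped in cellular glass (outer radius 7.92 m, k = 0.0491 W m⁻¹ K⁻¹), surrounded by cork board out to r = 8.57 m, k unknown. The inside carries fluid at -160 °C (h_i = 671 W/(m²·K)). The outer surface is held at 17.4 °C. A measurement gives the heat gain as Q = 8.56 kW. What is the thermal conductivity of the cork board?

k = 0.0503 W/m·K

ΣR = ΔT/Q = |-160 − 17.4|/8560 = 0.02072 K/W
Known resistances:
  R_conv,in = 1/(4πr²h) = 1/(4π·7.67²·671) = 2.016×10^-6 K/W
  R_titanium = (1/7.67 − 1/7.71)/(4πk) = 6.764×10^-4/(4π·24.9) = 2.162×10^-6 K/W
  R_cellular glass = (1/7.71 − 1/7.92)/(4πk) = 0.003439/(4π·0.0491) = 0.005574 K/W
R_cork board = ΣR − ΣR_known = 0.02072 − 0.005578 = 0.01514 K/W
(1/r₁−1/r₂)/(4πk) = 0.01514 ⇒ k = 0.009577/(4π·0.01514) = 0.0503 W/m·K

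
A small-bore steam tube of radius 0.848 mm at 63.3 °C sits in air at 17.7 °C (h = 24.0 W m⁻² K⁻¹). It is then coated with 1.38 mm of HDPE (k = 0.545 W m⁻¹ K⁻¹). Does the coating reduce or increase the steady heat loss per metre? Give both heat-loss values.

Critical radius for a cylinder: r_cr = k/h = 0.0227 m = 2.27 cm.
Outer radius after coating: r₂ = 8.48×10^-4 + 0.00138 = 0.002228 m.
Since r₁ < r_cr and r₂ ≤ r_cr, the coating moves toward the maximum at r_cr — heat loss rises.
Bare: R = 1/(2πr₁h) = 7.820 m·K/W; Q = 45.6/7.820 = 5.83 W/m.
Coated: R = R_cond + R_conv = 3.259 m·K/W; Q = 45.6/3.259 = 14.0 W/m.

increases: 5.83 → 14.0 W/m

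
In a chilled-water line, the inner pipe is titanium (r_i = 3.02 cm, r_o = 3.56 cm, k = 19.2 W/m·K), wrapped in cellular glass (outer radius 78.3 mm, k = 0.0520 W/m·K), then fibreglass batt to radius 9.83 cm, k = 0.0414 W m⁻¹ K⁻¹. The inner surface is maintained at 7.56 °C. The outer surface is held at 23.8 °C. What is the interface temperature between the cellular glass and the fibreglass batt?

Treat each layer as a resistance in series:
  R'_titanium = ln(0.0356/0.0302)/(2πk) = 0.1645/(2π·19.2) = 0.001364 m·K/W
  R'_cellular glass = ln(0.0783/0.0356)/(2πk) = 0.7882/(2π·0.0520) = 2.412 m·K/W
  R'_fibreglass batt = ln(0.0983/0.0783)/(2πk) = 0.2275/(2π·0.0414) = 0.8745 m·K/W
ΣR = 0.001364 + 2.412 + 0.8745 = 3.288 m·K/W
Q' = ΔT/ΣR = (7.56 °C − 23.8 °C)/3.288 = -4.939 W/m
From the inner boundary to the cellular glass/fibreglass batt interface, ΣR_partial = 2.413 m·K/W.
T_interface = T_in − Q'·ΣR_partial = 7.56 °C − (-4.939)(2.413) = 19.5 °C

T = 19.5 °C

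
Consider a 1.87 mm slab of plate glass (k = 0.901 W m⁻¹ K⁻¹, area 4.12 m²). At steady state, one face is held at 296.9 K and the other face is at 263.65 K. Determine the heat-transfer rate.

Q = kA·ΔT/L = 0.901 × 4.12 × |296.9 K − 263.65 K| / 0.00187 = 66000 W

Q = 66000 W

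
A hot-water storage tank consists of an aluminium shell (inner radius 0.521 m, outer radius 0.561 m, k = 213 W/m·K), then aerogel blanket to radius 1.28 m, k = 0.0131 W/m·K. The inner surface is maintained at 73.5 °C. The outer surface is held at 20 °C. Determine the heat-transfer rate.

Treat each layer as a resistance in series:
  R_aluminium = (1/0.521 − 1/0.561)/(4πk) = 0.1369/(4π·213) = 5.113×10^-5 K/W
  R_aerogel blanket = (1/0.561 − 1/1.28)/(4πk) = 1.001/(4π·0.0131) = 6.082 K/W
ΣR = 5.113×10^-5 + 6.082 = 6.082 K/W
Q = ΔT/ΣR = (73.5 °C − 20 °C)/6.082 = 8.80 W

Q = 8.80 W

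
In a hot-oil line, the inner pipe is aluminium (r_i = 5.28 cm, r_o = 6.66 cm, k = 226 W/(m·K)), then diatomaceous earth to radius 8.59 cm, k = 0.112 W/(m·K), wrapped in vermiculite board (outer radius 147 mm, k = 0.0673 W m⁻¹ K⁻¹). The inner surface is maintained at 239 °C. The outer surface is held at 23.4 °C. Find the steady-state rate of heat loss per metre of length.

Treat each layer as a resistance in series:
  R'_aluminium = ln(0.0666/0.0528)/(2πk) = 0.2322/(2π·226) = 1.635×10^-4 m·K/W
  R'_diatomaceous earth = ln(0.0859/0.0666)/(2πk) = 0.2545/(2π·0.112) = 0.3616 m·K/W
  R'_vermiculite board = ln(0.147/0.0859)/(2πk) = 0.5372/(2π·0.0673) = 1.271 m·K/W
ΣR = 1.635×10^-4 + 0.3616 + 1.271 = 1.633 m·K/W
Q' = ΔT/ΣR = (239 °C − 23.4 °C)/1.633 = 132 W/m

Q' = 132 W/m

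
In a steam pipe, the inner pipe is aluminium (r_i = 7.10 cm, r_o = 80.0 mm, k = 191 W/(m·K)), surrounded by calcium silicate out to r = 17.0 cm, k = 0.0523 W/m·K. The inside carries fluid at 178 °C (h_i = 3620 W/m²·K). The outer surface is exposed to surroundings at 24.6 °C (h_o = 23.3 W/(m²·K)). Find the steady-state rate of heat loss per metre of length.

Q' = 65.7 W/m

Resistance network (inner→outer):
  R'_conv,in = 1/(2πr h) = 1/(2π·0.0710·3620) = 6.192×10^-4 m·K/W
  R'_aluminium = ln(0.0800/0.0710)/(2πk) = 0.1193/(2π·191) = 9.945×10^-5 m·K/W
  R'_calcium silicate = ln(0.170/0.0800)/(2πk) = 0.7538/(2π·0.0523) = 2.294 m·K/W
  R'_conv,out = 1/(2πr h) = 1/(2π·0.170·23.3) = 0.04018 m·K/W
ΣR = 6.192×10^-4 + 9.945×10^-5 + 2.294 + 0.04018 = 2.335 m·K/W
Q' = ΔT/ΣR = (178 °C − 24.6 °C)/2.335 = 65.7 W/m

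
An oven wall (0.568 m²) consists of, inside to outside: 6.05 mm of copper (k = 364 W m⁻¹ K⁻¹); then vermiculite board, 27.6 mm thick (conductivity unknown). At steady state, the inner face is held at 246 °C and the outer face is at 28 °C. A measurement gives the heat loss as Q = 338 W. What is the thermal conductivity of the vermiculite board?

k = 0.0753 W/m·K

ΣR = ΔT/Q = |246 − 28|/338 = 0.6450 K/W
Known resistances:
  R_copper = L/(kA) = 0.00605/(364·0.568) = 2.926×10^-5 K/W
R_vermiculite board = ΣR − ΣR_known = 0.6450 − 2.926×10^-5 = 0.6450 K/W
L/(kA) = 0.6450 ⇒ k = 0.0276/(0.6450·0.568) = 0.0753 W/m·K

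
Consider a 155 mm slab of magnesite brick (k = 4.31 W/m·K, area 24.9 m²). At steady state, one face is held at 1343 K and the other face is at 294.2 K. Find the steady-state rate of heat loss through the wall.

Q = kA·ΔT/L = 4.31 × 24.9 × |1343 K − 294.2 K| / 0.155 = 7.26×10^5 W

Q = 7.26×10^5 W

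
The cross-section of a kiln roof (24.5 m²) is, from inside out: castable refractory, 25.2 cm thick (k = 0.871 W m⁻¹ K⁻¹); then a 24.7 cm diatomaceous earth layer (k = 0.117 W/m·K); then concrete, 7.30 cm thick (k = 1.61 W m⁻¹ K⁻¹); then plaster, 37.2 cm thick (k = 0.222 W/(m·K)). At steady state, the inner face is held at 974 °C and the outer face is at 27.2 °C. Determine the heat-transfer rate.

Resistance network (inner→outer):
  R_castable refractory = L/(kA) = 0.252/(0.871·24.5) = 0.01181 K/W
  R_diatomaceous earth = L/(kA) = 0.247/(0.117·24.5) = 0.08617 K/W
  R_concrete = L/(kA) = 0.0730/(1.61·24.5) = 0.001851 K/W
  R_plaster = L/(kA) = 0.372/(0.222·24.5) = 0.06839 K/W
ΣR = 0.01181 + 0.08617 + 0.001851 + 0.06839 = 0.1682 K/W
Q = ΔT/ΣR = (974 °C − 27.2 °C)/0.1682 = 5630 W

Q = 5630 W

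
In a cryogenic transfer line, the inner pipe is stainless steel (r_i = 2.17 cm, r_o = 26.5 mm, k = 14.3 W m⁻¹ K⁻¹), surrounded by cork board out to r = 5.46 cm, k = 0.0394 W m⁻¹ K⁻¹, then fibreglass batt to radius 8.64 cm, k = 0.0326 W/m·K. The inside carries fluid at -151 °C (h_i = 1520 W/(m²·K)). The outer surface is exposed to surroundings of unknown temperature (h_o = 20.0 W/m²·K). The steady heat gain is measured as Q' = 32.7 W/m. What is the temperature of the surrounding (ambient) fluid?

T_out = 21.0 °C

Sum the resistances:
  R'_conv,in = 1/(2πr h) = 1/(2π·0.0217·1520) = 0.004825 m·K/W
  R'_stainless steel = ln(0.0265/0.0217)/(2πk) = 0.1998/(2π·14.3) = 0.002224 m·K/W
  R'_cork board = ln(0.0546/0.0265)/(2πk) = 0.7229/(2π·0.0394) = 2.920 m·K/W
  R'_fibreglass batt = ln(0.0864/0.0546)/(2πk) = 0.4590/(2π·0.0326) = 2.241 m·K/W
  R'_conv,out = 1/(2πr h) = 1/(2π·0.0864·20.0) = 0.09210 m·K/W
ΣR = 5.260 m·K/W
ΔT = Q'·ΣR = 32.7 × 5.260 = 172.0 K
Heat flows inward, so T_out = T_in + ΔT = -151 + 172.0 = 21.0 °C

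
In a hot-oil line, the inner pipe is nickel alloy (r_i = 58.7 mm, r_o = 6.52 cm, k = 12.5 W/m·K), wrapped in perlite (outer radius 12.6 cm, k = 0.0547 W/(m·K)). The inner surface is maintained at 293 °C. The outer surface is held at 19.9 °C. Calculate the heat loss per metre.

Q' = 142 W/m

Resistance network (inner→outer):
  R'_nickel alloy = ln(0.0652/0.0587)/(2πk) = 0.1050/(2π·12.5) = 0.001337 m·K/W
  R'_perlite = ln(0.126/0.0652)/(2πk) = 0.6588/(2π·0.0547) = 1.917 m·K/W
ΣR = 0.001337 + 1.917 = 1.918 m·K/W
Q' = ΔT/ΣR = (293 °C − 19.9 °C)/1.918 = 142 W/m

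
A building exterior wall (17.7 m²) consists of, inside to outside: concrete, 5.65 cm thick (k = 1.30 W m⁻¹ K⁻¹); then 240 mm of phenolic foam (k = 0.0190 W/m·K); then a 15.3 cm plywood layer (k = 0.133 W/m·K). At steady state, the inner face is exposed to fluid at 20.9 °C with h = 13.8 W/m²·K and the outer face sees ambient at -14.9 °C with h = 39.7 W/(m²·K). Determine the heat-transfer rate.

Q = 45.5 W

Series thermal resistances, inner to outer:
  R_conv,in = 1/(hA) = 1/(13.8·17.7) = 0.004094 K/W
  R_concrete = L/(kA) = 0.0565/(1.30·17.7) = 0.002455 K/W
  R_phenolic foam = L/(kA) = 0.240/(0.0190·17.7) = 0.7136 K/W
  R_plywood = L/(kA) = 0.153/(0.133·17.7) = 0.06499 K/W
  R_conv,out = 1/(hA) = 1/(39.7·17.7) = 0.001423 K/W
ΣR = 0.004094 + 0.002455 + 0.7136 + 0.06499 + 0.001423 = 0.7866 K/W
Q = ΔT/ΣR = (20.9 °C − -14.9 °C)/0.7866 = 45.5 W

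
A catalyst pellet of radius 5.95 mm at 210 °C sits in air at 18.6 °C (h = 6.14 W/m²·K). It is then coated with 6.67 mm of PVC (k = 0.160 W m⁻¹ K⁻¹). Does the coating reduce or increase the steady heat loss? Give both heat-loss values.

increases: 0.523 → 1.52 W

Critical radius for a sphere: r_cr = 2k/h = 0.0521 m = 5.21 cm.
Outer radius after coating: r₂ = 0.00595 + 0.00667 = 0.01262 m.
Since r₁ < r_cr and r₂ ≤ r_cr, the coating moves toward the maximum at r_cr — heat loss rises.
Bare: R = 1/(4πr₁²h) = 366.1 K/W; Q = 191.4/366.1 = 0.523 W.
Coated: R = R_cond + R_conv = 125.6 K/W; Q = 191.4/125.6 = 1.52 W.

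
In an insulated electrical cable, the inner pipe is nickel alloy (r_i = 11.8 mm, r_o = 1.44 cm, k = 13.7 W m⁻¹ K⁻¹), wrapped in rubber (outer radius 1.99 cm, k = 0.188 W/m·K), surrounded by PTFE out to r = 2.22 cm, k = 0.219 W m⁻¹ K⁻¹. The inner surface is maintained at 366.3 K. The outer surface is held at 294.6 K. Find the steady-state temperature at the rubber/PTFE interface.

T = 310.6 K

Treat each layer as a resistance in series:
  R'_nickel alloy = ln(0.0144/0.0118)/(2πk) = 0.1991/(2π·13.7) = 0.002313 m·K/W
  R'_rubber = ln(0.0199/0.0144)/(2πk) = 0.3235/(2π·0.188) = 0.2739 m·K/W
  R'_PTFE = ln(0.0222/0.0199)/(2πk) = 0.1094/(2π·0.219) = 0.07948 m·K/W
ΣR = 0.002313 + 0.2739 + 0.07948 = 0.3557 m·K/W
Q' = ΔT/ΣR = (366.3 K − 294.6 K)/0.3557 = 201.6 W/m
From the inner boundary to the rubber/PTFE interface, ΣR_partial = 0.2762 m·K/W.
T_interface = T_in − Q'·ΣR_partial = 366.3 K − (201.6)(0.2762) = 310.6 K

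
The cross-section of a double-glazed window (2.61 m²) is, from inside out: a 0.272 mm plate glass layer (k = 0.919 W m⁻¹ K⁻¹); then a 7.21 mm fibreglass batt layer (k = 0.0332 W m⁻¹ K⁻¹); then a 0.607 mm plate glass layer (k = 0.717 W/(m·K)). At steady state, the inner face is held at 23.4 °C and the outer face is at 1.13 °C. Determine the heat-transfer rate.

Resistance network (inner→outer):
  R_plate glass = L/(kA) = 2.72×10^-4/(0.919·2.61) = 1.134×10^-4 K/W
  R_fibreglass batt = L/(kA) = 0.00721/(0.0332·2.61) = 0.08321 K/W
  R_plate glass = L/(kA) = 6.07×10^-4/(0.717·2.61) = 3.244×10^-4 K/W
ΣR = 1.134×10^-4 + 0.08321 + 3.244×10^-4 = 0.08365 K/W
Q = ΔT/ΣR = (23.4 °C − 1.13 °C)/0.08365 = 266 W

Q = 266 W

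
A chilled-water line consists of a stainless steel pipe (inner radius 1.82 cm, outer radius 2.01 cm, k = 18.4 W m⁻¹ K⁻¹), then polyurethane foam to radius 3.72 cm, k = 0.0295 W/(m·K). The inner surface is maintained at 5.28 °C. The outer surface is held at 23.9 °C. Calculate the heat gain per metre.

Q' = 5.61 W/m

Treat each layer as a resistance in series:
  R'_stainless steel = ln(0.0201/0.0182)/(2πk) = 0.09930/(2π·18.4) = 8.589×10^-4 m·K/W
  R'_polyurethane foam = ln(0.0372/0.0201)/(2πk) = 0.6156/(2π·0.0295) = 3.321 m·K/W
ΣR = 8.589×10^-4 + 3.321 = 3.322 m·K/W
Q' = ΔT/ΣR = (5.28 °C − 23.9 °C)/3.322 = -5.61 W/m
(Negative Q' ⇒ heat flows inward; heat gain = 5.61 W/m.)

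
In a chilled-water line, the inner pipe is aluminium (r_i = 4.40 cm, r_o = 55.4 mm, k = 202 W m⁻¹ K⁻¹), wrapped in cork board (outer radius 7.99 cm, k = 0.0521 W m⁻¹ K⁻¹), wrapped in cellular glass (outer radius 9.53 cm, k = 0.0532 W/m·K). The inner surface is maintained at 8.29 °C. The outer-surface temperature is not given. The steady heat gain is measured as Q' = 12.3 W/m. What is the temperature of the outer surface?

T_out = 28.5 °C

Series resistances:
  R'_aluminium = ln(0.0554/0.0440)/(2πk) = 0.2304/(2π·202) = 1.815×10^-4 m·K/W
  R'_cork board = ln(0.0799/0.0554)/(2πk) = 0.3662/(2π·0.0521) = 1.119 m·K/W
  R'_cellular glass = ln(0.0953/0.0799)/(2πk) = 0.1763/(2π·0.0532) = 0.5273 m·K/W
ΣR = 1.646 m·K/W
ΔT = Q'·ΣR = 12.3 × 1.646 = 20.25 K
Heat flows inward, so T_out = T_in + ΔT = 8.29 + 20.25 = 28.5 °C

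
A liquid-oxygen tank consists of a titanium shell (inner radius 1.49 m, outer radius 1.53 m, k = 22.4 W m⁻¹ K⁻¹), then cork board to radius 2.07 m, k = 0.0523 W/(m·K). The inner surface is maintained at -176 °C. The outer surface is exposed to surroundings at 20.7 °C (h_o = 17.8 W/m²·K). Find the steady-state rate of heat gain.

Q = 755 W

Series thermal resistances, inner to outer:
  R_titanium = (1/1.49 − 1/1.53)/(4πk) = 0.01755/(4π·22.4) = 6.233×10^-5 K/W
  R_cork board = (1/1.53 − 1/2.07)/(4πk) = 0.1705/(4π·0.0523) = 0.2594 K/W
  R_conv,out = 1/(4πr²h) = 1/(4π·2.07²·17.8) = 0.001043 K/W
ΣR = 6.233×10^-5 + 0.2594 + 0.001043 = 0.2605 K/W
Q = ΔT/ΣR = (-176 °C − 20.7 °C)/0.2605 = -755 W
(Negative Q ⇒ heat flows inward; heat gain = 755 W.)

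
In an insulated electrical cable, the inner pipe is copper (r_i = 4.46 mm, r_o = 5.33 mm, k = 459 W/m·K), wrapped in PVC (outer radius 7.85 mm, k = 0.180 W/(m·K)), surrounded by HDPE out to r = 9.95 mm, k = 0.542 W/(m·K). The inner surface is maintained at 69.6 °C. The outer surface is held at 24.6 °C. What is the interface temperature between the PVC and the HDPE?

Series thermal resistances, inner to outer:
  R'_copper = ln(0.00533/0.00446)/(2πk) = 0.1782/(2π·459) = 6.179×10^-5 m·K/W
  R'_PVC = ln(0.00785/0.00533)/(2πk) = 0.3872/(2π·0.180) = 0.3423 m·K/W
  R'_HDPE = ln(0.00995/0.00785)/(2πk) = 0.2371/(2π·0.542) = 0.06961 m·K/W
ΣR = 6.179×10^-5 + 0.3423 + 0.06961 = 0.4120 m·K/W
Q' = ΔT/ΣR = (69.6 °C − 24.6 °C)/0.4120 = 109.2 W/m
From the inner boundary to the PVC/HDPE interface, ΣR_partial = 0.3424 m·K/W.
T_interface = T_in − Q'·ΣR_partial = 69.6 °C − (109.2)(0.3424) = 32.2 °C

T = 32.2 °C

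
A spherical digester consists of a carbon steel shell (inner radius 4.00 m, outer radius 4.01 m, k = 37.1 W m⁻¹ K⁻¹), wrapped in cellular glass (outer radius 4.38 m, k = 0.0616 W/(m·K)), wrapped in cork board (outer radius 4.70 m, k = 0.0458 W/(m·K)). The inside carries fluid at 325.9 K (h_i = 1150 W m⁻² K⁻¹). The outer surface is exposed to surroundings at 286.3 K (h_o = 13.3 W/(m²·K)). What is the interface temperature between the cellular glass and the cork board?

T = 306.1 K

Treat each layer as a resistance in series:
  R_conv,in = 1/(4πr²h) = 1/(4π·4.00²·1150) = 4.325×10^-6 K/W
  R_carbon steel = (1/4.00 − 1/4.01)/(4πk) = 6.234×10^-4/(4π·37.1) = 1.337×10^-6 K/W
  R_cellular glass = (1/4.01 − 1/4.38)/(4πk) = 0.02107/(4π·0.0616) = 0.02721 K/W
  R_cork board = (1/4.38 − 1/4.70)/(4πk) = 0.01554/(4π·0.0458) = 0.02701 K/W
  R_conv,out = 1/(4πr²h) = 1/(4π·4.70²·13.3) = 2.709×10^-4 K/W
ΣR = 4.325×10^-6 + 1.337×10^-6 + 0.02721 + 0.02701 + 2.709×10^-4 = 0.05450 K/W
Q = ΔT/ΣR = (325.9 K − 286.3 K)/0.05450 = 726.6 W
From the inner boundary to the cellular glass/cork board interface, ΣR_partial = 0.02722 K/W.
T_interface = T_in − Q·ΣR_partial = 325.9 K − (726.6)(0.02722) = 306.1 K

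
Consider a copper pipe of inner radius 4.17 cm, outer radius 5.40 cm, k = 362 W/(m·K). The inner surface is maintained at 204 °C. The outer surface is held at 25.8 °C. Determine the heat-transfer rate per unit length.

Q' = 2πk·ΔT/ln(r₂/r₁) = 2π × 362 × 178.2 / ln(0.0540/0.0417) = 1.57×10^6 W/m

Q' = 1.57×10^6 W/m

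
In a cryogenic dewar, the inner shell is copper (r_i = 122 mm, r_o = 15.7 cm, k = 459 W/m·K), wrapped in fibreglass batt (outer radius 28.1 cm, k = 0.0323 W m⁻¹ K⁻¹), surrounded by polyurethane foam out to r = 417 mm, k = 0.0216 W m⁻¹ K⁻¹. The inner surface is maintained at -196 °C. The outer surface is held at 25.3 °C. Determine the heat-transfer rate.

Q = 19.8 W

Series thermal resistances, inner to outer:
  R_copper = (1/0.122 − 1/0.157)/(4πk) = 1.827/(4π·459) = 3.168×10^-4 K/W
  R_fibreglass batt = (1/0.157 − 1/0.281)/(4πk) = 2.811/(4π·0.0323) = 6.925 K/W
  R_polyurethane foam = (1/0.281 − 1/0.417)/(4πk) = 1.161/(4π·0.0216) = 4.276 K/W
ΣR = 3.168×10^-4 + 6.925 + 4.276 = 11.20 K/W
Q = ΔT/ΣR = (-196 °C − 25.3 °C)/11.20 = -19.8 W
(Negative Q ⇒ heat flows inward; heat gain = 19.8 W.)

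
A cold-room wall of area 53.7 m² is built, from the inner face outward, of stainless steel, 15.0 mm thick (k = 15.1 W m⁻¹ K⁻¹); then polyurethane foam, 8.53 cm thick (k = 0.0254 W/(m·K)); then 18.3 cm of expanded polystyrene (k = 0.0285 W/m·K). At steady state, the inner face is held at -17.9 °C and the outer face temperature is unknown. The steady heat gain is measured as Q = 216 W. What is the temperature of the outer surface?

Sum the resistances:
  R_stainless steel = L/(kA) = 0.0150/(15.1·53.7) = 1.850×10^-5 K/W
  R_polyurethane foam = L/(kA) = 0.0853/(0.0254·53.7) = 0.06254 K/W
  R_expanded polystyrene = L/(kA) = 0.183/(0.0285·53.7) = 0.1196 K/W
ΣR = 0.1821 K/W
ΔT = Q·ΣR = 216 × 0.1821 = 39.33 K
Heat flows inward, so T_out = T_in + ΔT = -17.9 + 39.33 = 21.4 °C

T_out = 21.4 °C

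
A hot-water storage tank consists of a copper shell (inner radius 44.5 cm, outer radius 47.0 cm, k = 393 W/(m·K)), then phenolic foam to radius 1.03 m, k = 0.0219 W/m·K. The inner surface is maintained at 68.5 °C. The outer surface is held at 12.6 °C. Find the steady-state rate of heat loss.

Q = 13.3 W

Resistance network (inner→outer):
  R_copper = (1/0.445 − 1/0.470)/(4πk) = 0.1195/(4π·393) = 2.420×10^-5 K/W
  R_phenolic foam = (1/0.470 − 1/1.03)/(4πk) = 1.157/(4π·0.0219) = 4.203 K/W
ΣR = 2.420×10^-5 + 4.203 = 4.203 K/W
Q = ΔT/ΣR = (68.5 °C − 12.6 °C)/4.203 = 13.3 W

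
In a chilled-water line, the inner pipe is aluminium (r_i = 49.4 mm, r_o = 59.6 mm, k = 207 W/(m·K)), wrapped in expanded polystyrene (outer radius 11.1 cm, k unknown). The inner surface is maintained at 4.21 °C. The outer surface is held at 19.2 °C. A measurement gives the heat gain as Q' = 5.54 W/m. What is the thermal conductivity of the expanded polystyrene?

k = 0.0366 W/m·K

ΣR = ΔT/Q' = |4.21 − 19.2|/5.54 = 2.706 m·K/W
Known resistances:
  R'_aluminium = ln(0.0596/0.0494)/(2πk) = 0.1877/(2π·207) = 1.443×10^-4 m·K/W
R_expanded polystyrene = ΣR − ΣR_known = 2.706 − 1.443×10^-4 = 2.706 m·K/W
ln(r₂/r₁)/(2πk) = 2.706 ⇒ k = 0.6219/(2π·2.706) = 0.0366 W/m·K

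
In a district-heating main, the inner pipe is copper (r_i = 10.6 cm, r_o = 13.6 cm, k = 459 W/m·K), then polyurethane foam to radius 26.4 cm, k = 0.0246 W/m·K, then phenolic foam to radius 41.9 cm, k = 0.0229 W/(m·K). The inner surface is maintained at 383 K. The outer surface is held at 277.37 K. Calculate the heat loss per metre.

Q' = 14.1 W/m

Treat each layer as a resistance in series:
  R'_copper = ln(0.136/0.106)/(2πk) = 0.2492/(2π·459) = 8.641×10^-5 m·K/W
  R'_polyurethane foam = ln(0.264/0.136)/(2πk) = 0.6633/(2π·0.0246) = 4.291 m·K/W
  R'_phenolic foam = ln(0.419/0.264)/(2πk) = 0.4619/(2π·0.0229) = 3.210 m·K/W
ΣR = 8.641×10^-5 + 4.291 + 3.210 = 7.501 m·K/W
Q' = ΔT/ΣR = (383 K − 277.37 K)/7.501 = 14.1 W/m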